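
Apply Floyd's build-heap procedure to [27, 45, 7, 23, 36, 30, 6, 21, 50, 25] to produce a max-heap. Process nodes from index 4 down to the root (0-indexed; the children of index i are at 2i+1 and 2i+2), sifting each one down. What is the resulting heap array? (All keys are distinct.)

sift down from index 4: already satisfies heap property
sift down from index 3:
  23 vs larger child 50 at index 8, swap → [27, 45, 7, 50, 36, 30, 6, 21, 23, 25]
sift down from index 2:
  7 vs larger child 30 at index 5, swap → [27, 45, 30, 50, 36, 7, 6, 21, 23, 25]
sift down from index 1:
  45 vs larger child 50 at index 3, swap → [27, 50, 30, 45, 36, 7, 6, 21, 23, 25]
sift down from index 0:
  27 vs larger child 50 at index 1, swap → [50, 27, 30, 45, 36, 7, 6, 21, 23, 25]
  27 vs larger child 45 at index 3, swap → [50, 45, 30, 27, 36, 7, 6, 21, 23, 25]

[50, 45, 30, 27, 36, 7, 6, 21, 23, 25]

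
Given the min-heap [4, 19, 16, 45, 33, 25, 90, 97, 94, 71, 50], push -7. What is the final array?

[-7, 19, 4, 45, 33, 16, 90, 97, 94, 71, 50, 25]

append -7 at index 11 → [4, 19, 16, 45, 33, 25, 90, 97, 94, 71, 50, -7]
-7 < parent 25 at index 5, swap → [4, 19, 16, 45, 33, -7, 90, 97, 94, 71, 50, 25]
-7 < parent 16 at index 2, swap → [4, 19, -7, 45, 33, 16, 90, 97, 94, 71, 50, 25]
-7 < parent 4 at index 0, swap → [-7, 19, 4, 45, 33, 16, 90, 97, 94, 71, 50, 25]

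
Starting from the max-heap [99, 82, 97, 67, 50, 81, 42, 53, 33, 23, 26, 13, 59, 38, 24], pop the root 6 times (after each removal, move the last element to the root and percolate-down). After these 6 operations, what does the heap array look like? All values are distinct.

[53, 50, 42, 38, 23, 24, 26, 13, 33]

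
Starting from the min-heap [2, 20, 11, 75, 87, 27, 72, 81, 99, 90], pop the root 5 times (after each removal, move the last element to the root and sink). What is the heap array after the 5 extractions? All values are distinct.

extract-min #1 returns 2:
  remove root 2; move last element 90 to root → [90, 20, 11, 75, 87, 27, 72, 81, 99]
  90 vs smaller child 11 at index 2, swap → [11, 20, 90, 75, 87, 27, 72, 81, 99]
  90 vs smaller child 27 at index 5, swap → [11, 20, 27, 75, 87, 90, 72, 81, 99]
extract-min #2 returns 11:
  remove root 11; move last element 99 to root → [99, 20, 27, 75, 87, 90, 72, 81]
  99 vs smaller child 20 at index 1, swap → [20, 99, 27, 75, 87, 90, 72, 81]
  99 vs smaller child 75 at index 3, swap → [20, 75, 27, 99, 87, 90, 72, 81]
  99 vs only child 81 at index 7, swap → [20, 75, 27, 81, 87, 90, 72, 99]
extract-min #3 returns 20:
  remove root 20; move last element 99 to root → [99, 75, 27, 81, 87, 90, 72]
  99 vs smaller child 27 at index 2, swap → [27, 75, 99, 81, 87, 90, 72]
  99 vs smaller child 72 at index 6, swap → [27, 75, 72, 81, 87, 90, 99]
extract-min #4 returns 27:
  remove root 27; move last element 99 to root → [99, 75, 72, 81, 87, 90]
  99 vs smaller child 72 at index 2, swap → [72, 75, 99, 81, 87, 90]
  99 vs only child 90 at index 5, swap → [72, 75, 90, 81, 87, 99]
extract-min #5 returns 72:
  remove root 72; move last element 99 to root → [99, 75, 90, 81, 87]
  99 vs smaller child 75 at index 1, swap → [75, 99, 90, 81, 87]
  99 vs smaller child 81 at index 3, swap → [75, 81, 90, 99, 87]

[75, 81, 90, 99, 87]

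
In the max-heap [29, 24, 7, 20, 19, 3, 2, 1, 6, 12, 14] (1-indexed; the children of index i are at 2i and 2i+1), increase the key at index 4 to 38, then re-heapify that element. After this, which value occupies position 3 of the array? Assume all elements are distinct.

7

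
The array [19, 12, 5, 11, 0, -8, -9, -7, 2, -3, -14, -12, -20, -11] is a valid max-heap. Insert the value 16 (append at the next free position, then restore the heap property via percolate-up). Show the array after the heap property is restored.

append 16 at index 14 → [19, 12, 5, 11, 0, -8, -9, -7, 2, -3, -14, -12, -20, -11, 16]
16 > parent -9 at index 6, swap → [19, 12, 5, 11, 0, -8, 16, -7, 2, -3, -14, -12, -20, -11, -9]
16 > parent 5 at index 2, swap → [19, 12, 16, 11, 0, -8, 5, -7, 2, -3, -14, -12, -20, -11, -9]

[19, 12, 16, 11, 0, -8, 5, -7, 2, -3, -14, -12, -20, -11, -9]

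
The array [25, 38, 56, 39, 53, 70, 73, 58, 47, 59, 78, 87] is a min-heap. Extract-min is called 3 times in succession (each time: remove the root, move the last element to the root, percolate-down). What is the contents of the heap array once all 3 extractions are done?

[47, 53, 56, 58, 59, 70, 73, 78, 87]

extract-min #1 returns 25:
  remove root 25; move last element 87 to root → [87, 38, 56, 39, 53, 70, 73, 58, 47, 59, 78]
  87 vs smaller child 38 at index 1, swap → [38, 87, 56, 39, 53, 70, 73, 58, 47, 59, 78]
  87 vs smaller child 39 at index 3, swap → [38, 39, 56, 87, 53, 70, 73, 58, 47, 59, 78]
  87 vs smaller child 47 at index 8, swap → [38, 39, 56, 47, 53, 70, 73, 58, 87, 59, 78]
extract-min #2 returns 38:
  remove root 38; move last element 78 to root → [78, 39, 56, 47, 53, 70, 73, 58, 87, 59]
  78 vs smaller child 39 at index 1, swap → [39, 78, 56, 47, 53, 70, 73, 58, 87, 59]
  78 vs smaller child 47 at index 3, swap → [39, 47, 56, 78, 53, 70, 73, 58, 87, 59]
  78 vs smaller child 58 at index 7, swap → [39, 47, 56, 58, 53, 70, 73, 78, 87, 59]
extract-min #3 returns 39:
  remove root 39; move last element 59 to root → [59, 47, 56, 58, 53, 70, 73, 78, 87]
  59 vs smaller child 47 at index 1, swap → [47, 59, 56, 58, 53, 70, 73, 78, 87]
  59 vs smaller child 53 at index 4, swap → [47, 53, 56, 58, 59, 70, 73, 78, 87]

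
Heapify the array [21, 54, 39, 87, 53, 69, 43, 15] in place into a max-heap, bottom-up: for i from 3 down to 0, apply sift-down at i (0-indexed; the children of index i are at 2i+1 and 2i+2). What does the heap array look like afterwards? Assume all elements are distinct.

sift down from index 3: already satisfies heap property
sift down from index 2:
  39 vs larger child 69 at index 5, swap → [21, 54, 69, 87, 53, 39, 43, 15]
sift down from index 1:
  54 vs larger child 87 at index 3, swap → [21, 87, 69, 54, 53, 39, 43, 15]
sift down from index 0:
  21 vs larger child 87 at index 1, swap → [87, 21, 69, 54, 53, 39, 43, 15]
  21 vs larger child 54 at index 3, swap → [87, 54, 69, 21, 53, 39, 43, 15]

[87, 54, 69, 21, 53, 39, 43, 15]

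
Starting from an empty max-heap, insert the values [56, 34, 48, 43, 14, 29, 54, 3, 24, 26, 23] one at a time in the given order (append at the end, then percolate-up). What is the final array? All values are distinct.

[56, 43, 54, 34, 26, 29, 48, 3, 24, 14, 23]

Insert 56:
  append 56 at index 0 → [56] (no swap needed)
Insert 34:
  append 34 at index 1 → [56, 34] (no swap needed)
Insert 48:
  append 48 at index 2 → [56, 34, 48] (no swap needed)
Insert 43:
  append 43 at index 3 → [56, 34, 48, 43]
  43 > parent 34 at index 1, swap → [56, 43, 48, 34]
Insert 14:
  append 14 at index 4 → [56, 43, 48, 34, 14] (no swap needed)
Insert 29:
  append 29 at index 5 → [56, 43, 48, 34, 14, 29] (no swap needed)
Insert 54:
  append 54 at index 6 → [56, 43, 48, 34, 14, 29, 54]
  54 > parent 48 at index 2, swap → [56, 43, 54, 34, 14, 29, 48]
Insert 3:
  append 3 at index 7 → [56, 43, 54, 34, 14, 29, 48, 3] (no swap needed)
Insert 24:
  append 24 at index 8 → [56, 43, 54, 34, 14, 29, 48, 3, 24] (no swap needed)
Insert 26:
  append 26 at index 9 → [56, 43, 54, 34, 14, 29, 48, 3, 24, 26]
  26 > parent 14 at index 4, swap → [56, 43, 54, 34, 26, 29, 48, 3, 24, 14]
Insert 23:
  append 23 at index 10 → [56, 43, 54, 34, 26, 29, 48, 3, 24, 14, 23] (no swap needed)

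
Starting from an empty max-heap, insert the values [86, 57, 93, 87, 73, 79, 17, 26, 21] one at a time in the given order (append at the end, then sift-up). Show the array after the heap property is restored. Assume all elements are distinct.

Insert 86:
  append 86 at index 0 → [86] (no swap needed)
Insert 57:
  append 57 at index 1 → [86, 57] (no swap needed)
Insert 93:
  append 93 at index 2 → [86, 57, 93]
  93 > parent 86 at index 0, swap → [93, 57, 86]
Insert 87:
  append 87 at index 3 → [93, 57, 86, 87]
  87 > parent 57 at index 1, swap → [93, 87, 86, 57]
Insert 73:
  append 73 at index 4 → [93, 87, 86, 57, 73] (no swap needed)
Insert 79:
  append 79 at index 5 → [93, 87, 86, 57, 73, 79] (no swap needed)
Insert 17:
  append 17 at index 6 → [93, 87, 86, 57, 73, 79, 17] (no swap needed)
Insert 26:
  append 26 at index 7 → [93, 87, 86, 57, 73, 79, 17, 26] (no swap needed)
Insert 21:
  append 21 at index 8 → [93, 87, 86, 57, 73, 79, 17, 26, 21] (no swap needed)

[93, 87, 86, 57, 73, 79, 17, 26, 21]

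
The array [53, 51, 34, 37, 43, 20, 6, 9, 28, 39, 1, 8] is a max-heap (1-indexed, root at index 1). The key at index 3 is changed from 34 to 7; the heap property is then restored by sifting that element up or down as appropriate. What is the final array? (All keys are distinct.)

[53, 51, 20, 37, 43, 8, 6, 9, 28, 39, 1, 7]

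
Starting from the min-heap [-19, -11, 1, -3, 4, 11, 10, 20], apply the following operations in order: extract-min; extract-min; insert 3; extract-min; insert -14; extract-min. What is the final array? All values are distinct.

extract-min → returns -19:
  remove root -19; move last element 20 to root → [20, -11, 1, -3, 4, 11, 10]
  20 vs smaller child -11 at index 1, swap → [-11, 20, 1, -3, 4, 11, 10]
  20 vs smaller child -3 at index 3, swap → [-11, -3, 1, 20, 4, 11, 10]
extract-min → returns -11:
  remove root -11; move last element 10 to root → [10, -3, 1, 20, 4, 11]
  10 vs smaller child -3 at index 1, swap → [-3, 10, 1, 20, 4, 11]
  10 vs smaller child 4 at index 4, swap → [-3, 4, 1, 20, 10, 11]
insert 3:
  append 3 at index 6 → [-3, 4, 1, 20, 10, 11, 3] (no swap needed)
extract-min → returns -3:
  remove root -3; move last element 3 to root → [3, 4, 1, 20, 10, 11]
  3 vs smaller child 1 at index 2, swap → [1, 4, 3, 20, 10, 11]
insert -14:
  append -14 at index 6 → [1, 4, 3, 20, 10, 11, -14]
  -14 < parent 3 at index 2, swap → [1, 4, -14, 20, 10, 11, 3]
  -14 < parent 1 at index 0, swap → [-14, 4, 1, 20, 10, 11, 3]
extract-min → returns -14:
  remove root -14; move last element 3 to root → [3, 4, 1, 20, 10, 11]
  3 vs smaller child 1 at index 2, swap → [1, 4, 3, 20, 10, 11]

[1, 4, 3, 20, 10, 11]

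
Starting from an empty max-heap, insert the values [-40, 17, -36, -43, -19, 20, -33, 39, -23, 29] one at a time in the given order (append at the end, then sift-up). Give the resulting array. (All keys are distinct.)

[39, 29, 17, -19, 20, -36, -33, -43, -23, -40]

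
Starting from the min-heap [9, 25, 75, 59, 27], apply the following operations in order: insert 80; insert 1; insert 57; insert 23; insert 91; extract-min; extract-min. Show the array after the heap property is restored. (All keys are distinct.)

[23, 25, 75, 57, 27, 80, 91, 59]

insert 80:
  append 80 at index 5 → [9, 25, 75, 59, 27, 80] (no swap needed)
insert 1:
  append 1 at index 6 → [9, 25, 75, 59, 27, 80, 1]
  1 < parent 75 at index 2, swap → [9, 25, 1, 59, 27, 80, 75]
  1 < parent 9 at index 0, swap → [1, 25, 9, 59, 27, 80, 75]
insert 57:
  append 57 at index 7 → [1, 25, 9, 59, 27, 80, 75, 57]
  57 < parent 59 at index 3, swap → [1, 25, 9, 57, 27, 80, 75, 59]
insert 23:
  append 23 at index 8 → [1, 25, 9, 57, 27, 80, 75, 59, 23]
  23 < parent 57 at index 3, swap → [1, 25, 9, 23, 27, 80, 75, 59, 57]
  23 < parent 25 at index 1, swap → [1, 23, 9, 25, 27, 80, 75, 59, 57]
insert 91:
  append 91 at index 9 → [1, 23, 9, 25, 27, 80, 75, 59, 57, 91] (no swap needed)
extract-min → returns 1:
  remove root 1; move last element 91 to root → [91, 23, 9, 25, 27, 80, 75, 59, 57]
  91 vs smaller child 9 at index 2, swap → [9, 23, 91, 25, 27, 80, 75, 59, 57]
  91 vs smaller child 75 at index 6, swap → [9, 23, 75, 25, 27, 80, 91, 59, 57]
extract-min → returns 9:
  remove root 9; move last element 57 to root → [57, 23, 75, 25, 27, 80, 91, 59]
  57 vs smaller child 23 at index 1, swap → [23, 57, 75, 25, 27, 80, 91, 59]
  57 vs smaller child 25 at index 3, swap → [23, 25, 75, 57, 27, 80, 91, 59]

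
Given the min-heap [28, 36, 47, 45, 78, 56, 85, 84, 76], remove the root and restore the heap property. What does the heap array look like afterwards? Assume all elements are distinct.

remove root 28; move last element 76 to root → [76, 36, 47, 45, 78, 56, 85, 84]
76 vs smaller child 36 at index 1, swap → [36, 76, 47, 45, 78, 56, 85, 84]
76 vs smaller child 45 at index 3, swap → [36, 45, 47, 76, 78, 56, 85, 84]

[36, 45, 47, 76, 78, 56, 85, 84]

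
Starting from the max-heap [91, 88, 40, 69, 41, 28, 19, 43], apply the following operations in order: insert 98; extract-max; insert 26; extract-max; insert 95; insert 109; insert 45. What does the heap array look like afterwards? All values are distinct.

insert 98:
  append 98 at index 8 → [91, 88, 40, 69, 41, 28, 19, 43, 98]
  98 > parent 69 at index 3, swap → [91, 88, 40, 98, 41, 28, 19, 43, 69]
  98 > parent 88 at index 1, swap → [91, 98, 40, 88, 41, 28, 19, 43, 69]
  98 > parent 91 at index 0, swap → [98, 91, 40, 88, 41, 28, 19, 43, 69]
extract-max → returns 98:
  remove root 98; move last element 69 to root → [69, 91, 40, 88, 41, 28, 19, 43]
  69 vs larger child 91 at index 1, swap → [91, 69, 40, 88, 41, 28, 19, 43]
  69 vs larger child 88 at index 3, swap → [91, 88, 40, 69, 41, 28, 19, 43]
insert 26:
  append 26 at index 8 → [91, 88, 40, 69, 41, 28, 19, 43, 26] (no swap needed)
extract-max → returns 91:
  remove root 91; move last element 26 to root → [26, 88, 40, 69, 41, 28, 19, 43]
  26 vs larger child 88 at index 1, swap → [88, 26, 40, 69, 41, 28, 19, 43]
  26 vs larger child 69 at index 3, swap → [88, 69, 40, 26, 41, 28, 19, 43]
  26 vs only child 43 at index 7, swap → [88, 69, 40, 43, 41, 28, 19, 26]
insert 95:
  append 95 at index 8 → [88, 69, 40, 43, 41, 28, 19, 26, 95]
  95 > parent 43 at index 3, swap → [88, 69, 40, 95, 41, 28, 19, 26, 43]
  95 > parent 69 at index 1, swap → [88, 95, 40, 69, 41, 28, 19, 26, 43]
  95 > parent 88 at index 0, swap → [95, 88, 40, 69, 41, 28, 19, 26, 43]
insert 109:
  append 109 at index 9 → [95, 88, 40, 69, 41, 28, 19, 26, 43, 109]
  109 > parent 41 at index 4, swap → [95, 88, 40, 69, 109, 28, 19, 26, 43, 41]
  109 > parent 88 at index 1, swap → [95, 109, 40, 69, 88, 28, 19, 26, 43, 41]
  109 > parent 95 at index 0, swap → [109, 95, 40, 69, 88, 28, 19, 26, 43, 41]
insert 45:
  append 45 at index 10 → [109, 95, 40, 69, 88, 28, 19, 26, 43, 41, 45] (no swap needed)

[109, 95, 40, 69, 88, 28, 19, 26, 43, 41, 45]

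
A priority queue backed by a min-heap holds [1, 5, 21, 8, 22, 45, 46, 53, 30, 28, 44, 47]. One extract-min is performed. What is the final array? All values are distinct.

[5, 8, 21, 30, 22, 45, 46, 53, 47, 28, 44]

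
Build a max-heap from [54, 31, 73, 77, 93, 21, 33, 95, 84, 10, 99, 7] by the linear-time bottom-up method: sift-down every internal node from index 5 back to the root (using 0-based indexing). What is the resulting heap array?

[99, 95, 73, 84, 93, 21, 33, 77, 54, 10, 31, 7]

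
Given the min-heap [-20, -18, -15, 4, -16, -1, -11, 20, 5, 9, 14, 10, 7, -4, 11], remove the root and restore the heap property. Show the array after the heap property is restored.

remove root -20; move last element 11 to root → [11, -18, -15, 4, -16, -1, -11, 20, 5, 9, 14, 10, 7, -4]
11 vs smaller child -18 at index 1, swap → [-18, 11, -15, 4, -16, -1, -11, 20, 5, 9, 14, 10, 7, -4]
11 vs smaller child -16 at index 4, swap → [-18, -16, -15, 4, 11, -1, -11, 20, 5, 9, 14, 10, 7, -4]
11 vs smaller child 9 at index 9, swap → [-18, -16, -15, 4, 9, -1, -11, 20, 5, 11, 14, 10, 7, -4]

[-18, -16, -15, 4, 9, -1, -11, 20, 5, 11, 14, 10, 7, -4]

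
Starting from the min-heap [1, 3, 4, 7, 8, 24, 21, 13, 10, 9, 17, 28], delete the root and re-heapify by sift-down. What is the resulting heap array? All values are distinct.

remove root 1; move last element 28 to root → [28, 3, 4, 7, 8, 24, 21, 13, 10, 9, 17]
28 vs smaller child 3 at index 1, swap → [3, 28, 4, 7, 8, 24, 21, 13, 10, 9, 17]
28 vs smaller child 7 at index 3, swap → [3, 7, 4, 28, 8, 24, 21, 13, 10, 9, 17]
28 vs smaller child 10 at index 8, swap → [3, 7, 4, 10, 8, 24, 21, 13, 28, 9, 17]

[3, 7, 4, 10, 8, 24, 21, 13, 28, 9, 17]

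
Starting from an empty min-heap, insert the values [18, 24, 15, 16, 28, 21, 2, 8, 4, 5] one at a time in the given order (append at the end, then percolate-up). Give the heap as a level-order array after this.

Insert 18:
  append 18 at index 0 → [18] (no swap needed)
Insert 24:
  append 24 at index 1 → [18, 24] (no swap needed)
Insert 15:
  append 15 at index 2 → [18, 24, 15]
  15 < parent 18 at index 0, swap → [15, 24, 18]
Insert 16:
  append 16 at index 3 → [15, 24, 18, 16]
  16 < parent 24 at index 1, swap → [15, 16, 18, 24]
Insert 28:
  append 28 at index 4 → [15, 16, 18, 24, 28] (no swap needed)
Insert 21:
  append 21 at index 5 → [15, 16, 18, 24, 28, 21] (no swap needed)
Insert 2:
  append 2 at index 6 → [15, 16, 18, 24, 28, 21, 2]
  2 < parent 18 at index 2, swap → [15, 16, 2, 24, 28, 21, 18]
  2 < parent 15 at index 0, swap → [2, 16, 15, 24, 28, 21, 18]
Insert 8:
  append 8 at index 7 → [2, 16, 15, 24, 28, 21, 18, 8]
  8 < parent 24 at index 3, swap → [2, 16, 15, 8, 28, 21, 18, 24]
  8 < parent 16 at index 1, swap → [2, 8, 15, 16, 28, 21, 18, 24]
Insert 4:
  append 4 at index 8 → [2, 8, 15, 16, 28, 21, 18, 24, 4]
  4 < parent 16 at index 3, swap → [2, 8, 15, 4, 28, 21, 18, 24, 16]
  4 < parent 8 at index 1, swap → [2, 4, 15, 8, 28, 21, 18, 24, 16]
Insert 5:
  append 5 at index 9 → [2, 4, 15, 8, 28, 21, 18, 24, 16, 5]
  5 < parent 28 at index 4, swap → [2, 4, 15, 8, 5, 21, 18, 24, 16, 28]

[2, 4, 15, 8, 5, 21, 18, 24, 16, 28]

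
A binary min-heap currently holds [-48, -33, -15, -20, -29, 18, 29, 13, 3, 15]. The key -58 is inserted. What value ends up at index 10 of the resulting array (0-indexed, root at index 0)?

-29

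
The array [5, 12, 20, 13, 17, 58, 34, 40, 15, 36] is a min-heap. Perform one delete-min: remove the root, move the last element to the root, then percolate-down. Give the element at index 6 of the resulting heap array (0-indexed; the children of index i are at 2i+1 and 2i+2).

34

remove root 5; move last element 36 to root → [36, 12, 20, 13, 17, 58, 34, 40, 15]
36 vs smaller child 12 at index 1, swap → [12, 36, 20, 13, 17, 58, 34, 40, 15]
36 vs smaller child 13 at index 3, swap → [12, 13, 20, 36, 17, 58, 34, 40, 15]
36 vs smaller child 15 at index 8, swap → [12, 13, 20, 15, 17, 58, 34, 40, 36]
resulting array: [12, 13, 20, 15, 17, 58, 34, 40, 36]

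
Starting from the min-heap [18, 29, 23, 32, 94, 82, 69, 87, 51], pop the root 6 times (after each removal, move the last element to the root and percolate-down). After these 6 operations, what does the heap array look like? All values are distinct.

[82, 87, 94]

extract-min #1 returns 18:
  remove root 18; move last element 51 to root → [51, 29, 23, 32, 94, 82, 69, 87]
  51 vs smaller child 23 at index 2, swap → [23, 29, 51, 32, 94, 82, 69, 87]
extract-min #2 returns 23:
  remove root 23; move last element 87 to root → [87, 29, 51, 32, 94, 82, 69]
  87 vs smaller child 29 at index 1, swap → [29, 87, 51, 32, 94, 82, 69]
  87 vs smaller child 32 at index 3, swap → [29, 32, 51, 87, 94, 82, 69]
extract-min #3 returns 29:
  remove root 29; move last element 69 to root → [69, 32, 51, 87, 94, 82]
  69 vs smaller child 32 at index 1, swap → [32, 69, 51, 87, 94, 82]
extract-min #4 returns 32:
  remove root 32; move last element 82 to root → [82, 69, 51, 87, 94]
  82 vs smaller child 51 at index 2, swap → [51, 69, 82, 87, 94]
extract-min #5 returns 51:
  remove root 51; move last element 94 to root → [94, 69, 82, 87]
  94 vs smaller child 69 at index 1, swap → [69, 94, 82, 87]
  94 vs only child 87 at index 3, swap → [69, 87, 82, 94]
extract-min #6 returns 69:
  remove root 69; move last element 94 to root → [94, 87, 82]
  94 vs smaller child 82 at index 2, swap → [82, 87, 94]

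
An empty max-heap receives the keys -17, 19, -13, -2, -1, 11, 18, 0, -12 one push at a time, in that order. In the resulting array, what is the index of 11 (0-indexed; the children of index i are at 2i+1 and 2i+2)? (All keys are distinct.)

6

Insert -17:
  append -17 at index 0 → [-17] (no swap needed)
Insert 19:
  append 19 at index 1 → [-17, 19]
  19 > parent -17 at index 0, swap → [19, -17]
Insert -13:
  append -13 at index 2 → [19, -17, -13] (no swap needed)
Insert -2:
  append -2 at index 3 → [19, -17, -13, -2]
  -2 > parent -17 at index 1, swap → [19, -2, -13, -17]
Insert -1:
  append -1 at index 4 → [19, -2, -13, -17, -1]
  -1 > parent -2 at index 1, swap → [19, -1, -13, -17, -2]
Insert 11:
  append 11 at index 5 → [19, -1, -13, -17, -2, 11]
  11 > parent -13 at index 2, swap → [19, -1, 11, -17, -2, -13]
Insert 18:
  append 18 at index 6 → [19, -1, 11, -17, -2, -13, 18]
  18 > parent 11 at index 2, swap → [19, -1, 18, -17, -2, -13, 11]
Insert 0:
  append 0 at index 7 → [19, -1, 18, -17, -2, -13, 11, 0]
  0 > parent -17 at index 3, swap → [19, -1, 18, 0, -2, -13, 11, -17]
  0 > parent -1 at index 1, swap → [19, 0, 18, -1, -2, -13, 11, -17]
Insert -12:
  append -12 at index 8 → [19, 0, 18, -1, -2, -13, 11, -17, -12] (no swap needed)
resulting array: [19, 0, 18, -1, -2, -13, 11, -17, -12]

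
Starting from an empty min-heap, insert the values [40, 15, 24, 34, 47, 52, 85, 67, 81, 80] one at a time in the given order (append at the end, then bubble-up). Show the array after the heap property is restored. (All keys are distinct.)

[15, 34, 24, 40, 47, 52, 85, 67, 81, 80]

Insert 40:
  append 40 at index 0 → [40] (no swap needed)
Insert 15:
  append 15 at index 1 → [40, 15]
  15 < parent 40 at index 0, swap → [15, 40]
Insert 24:
  append 24 at index 2 → [15, 40, 24] (no swap needed)
Insert 34:
  append 34 at index 3 → [15, 40, 24, 34]
  34 < parent 40 at index 1, swap → [15, 34, 24, 40]
Insert 47:
  append 47 at index 4 → [15, 34, 24, 40, 47] (no swap needed)
Insert 52:
  append 52 at index 5 → [15, 34, 24, 40, 47, 52] (no swap needed)
Insert 85:
  append 85 at index 6 → [15, 34, 24, 40, 47, 52, 85] (no swap needed)
Insert 67:
  append 67 at index 7 → [15, 34, 24, 40, 47, 52, 85, 67] (no swap needed)
Insert 81:
  append 81 at index 8 → [15, 34, 24, 40, 47, 52, 85, 67, 81] (no swap needed)
Insert 80:
  append 80 at index 9 → [15, 34, 24, 40, 47, 52, 85, 67, 81, 80] (no swap needed)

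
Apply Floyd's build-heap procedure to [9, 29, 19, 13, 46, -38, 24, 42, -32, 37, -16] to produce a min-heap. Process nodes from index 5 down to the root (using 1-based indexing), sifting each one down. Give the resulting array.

[-38, -32, 9, 13, -16, 19, 24, 42, 29, 37, 46]

sift down from index 5:
  46 vs smaller child -16 at index 11, swap → [9, 29, 19, 13, -16, -38, 24, 42, -32, 37, 46]
sift down from index 4:
  13 vs smaller child -32 at index 9, swap → [9, 29, 19, -32, -16, -38, 24, 42, 13, 37, 46]
sift down from index 3:
  19 vs smaller child -38 at index 6, swap → [9, 29, -38, -32, -16, 19, 24, 42, 13, 37, 46]
sift down from index 2:
  29 vs smaller child -32 at index 4, swap → [9, -32, -38, 29, -16, 19, 24, 42, 13, 37, 46]
  29 vs smaller child 13 at index 9, swap → [9, -32, -38, 13, -16, 19, 24, 42, 29, 37, 46]
sift down from index 1:
  9 vs smaller child -38 at index 3, swap → [-38, -32, 9, 13, -16, 19, 24, 42, 29, 37, 46]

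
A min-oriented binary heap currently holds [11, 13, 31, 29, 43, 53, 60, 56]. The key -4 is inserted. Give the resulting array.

[-4, 11, 31, 13, 43, 53, 60, 56, 29]

append -4 at index 8 → [11, 13, 31, 29, 43, 53, 60, 56, -4]
-4 < parent 29 at index 3, swap → [11, 13, 31, -4, 43, 53, 60, 56, 29]
-4 < parent 13 at index 1, swap → [11, -4, 31, 13, 43, 53, 60, 56, 29]
-4 < parent 11 at index 0, swap → [-4, 11, 31, 13, 43, 53, 60, 56, 29]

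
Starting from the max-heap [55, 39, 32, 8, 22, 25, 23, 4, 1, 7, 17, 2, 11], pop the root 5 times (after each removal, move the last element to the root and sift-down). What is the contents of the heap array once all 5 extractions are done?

[22, 17, 11, 8, 1, 2, 7, 4]

extract-max #1 returns 55:
  remove root 55; move last element 11 to root → [11, 39, 32, 8, 22, 25, 23, 4, 1, 7, 17, 2]
  11 vs larger child 39 at index 1, swap → [39, 11, 32, 8, 22, 25, 23, 4, 1, 7, 17, 2]
  11 vs larger child 22 at index 4, swap → [39, 22, 32, 8, 11, 25, 23, 4, 1, 7, 17, 2]
  11 vs larger child 17 at index 10, swap → [39, 22, 32, 8, 17, 25, 23, 4, 1, 7, 11, 2]
extract-max #2 returns 39:
  remove root 39; move last element 2 to root → [2, 22, 32, 8, 17, 25, 23, 4, 1, 7, 11]
  2 vs larger child 32 at index 2, swap → [32, 22, 2, 8, 17, 25, 23, 4, 1, 7, 11]
  2 vs larger child 25 at index 5, swap → [32, 22, 25, 8, 17, 2, 23, 4, 1, 7, 11]
extract-max #3 returns 32:
  remove root 32; move last element 11 to root → [11, 22, 25, 8, 17, 2, 23, 4, 1, 7]
  11 vs larger child 25 at index 2, swap → [25, 22, 11, 8, 17, 2, 23, 4, 1, 7]
  11 vs larger child 23 at index 6, swap → [25, 22, 23, 8, 17, 2, 11, 4, 1, 7]
extract-max #4 returns 25:
  remove root 25; move last element 7 to root → [7, 22, 23, 8, 17, 2, 11, 4, 1]
  7 vs larger child 23 at index 2, swap → [23, 22, 7, 8, 17, 2, 11, 4, 1]
  7 vs larger child 11 at index 6, swap → [23, 22, 11, 8, 17, 2, 7, 4, 1]
extract-max #5 returns 23:
  remove root 23; move last element 1 to root → [1, 22, 11, 8, 17, 2, 7, 4]
  1 vs larger child 22 at index 1, swap → [22, 1, 11, 8, 17, 2, 7, 4]
  1 vs larger child 17 at index 4, swap → [22, 17, 11, 8, 1, 2, 7, 4]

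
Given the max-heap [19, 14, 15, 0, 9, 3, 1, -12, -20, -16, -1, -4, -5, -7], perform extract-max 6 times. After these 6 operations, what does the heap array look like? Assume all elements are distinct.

[0, -1, -4, -7, -20, -16, -5, -12]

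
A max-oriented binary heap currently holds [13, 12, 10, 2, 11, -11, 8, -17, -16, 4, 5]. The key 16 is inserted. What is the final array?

[16, 12, 13, 2, 11, 10, 8, -17, -16, 4, 5, -11]

append 16 at index 11 → [13, 12, 10, 2, 11, -11, 8, -17, -16, 4, 5, 16]
16 > parent -11 at index 5, swap → [13, 12, 10, 2, 11, 16, 8, -17, -16, 4, 5, -11]
16 > parent 10 at index 2, swap → [13, 12, 16, 2, 11, 10, 8, -17, -16, 4, 5, -11]
16 > parent 13 at index 0, swap → [16, 12, 13, 2, 11, 10, 8, -17, -16, 4, 5, -11]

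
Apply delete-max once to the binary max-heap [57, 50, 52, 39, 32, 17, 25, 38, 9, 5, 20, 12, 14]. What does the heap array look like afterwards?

[52, 50, 25, 39, 32, 17, 14, 38, 9, 5, 20, 12]

remove root 57; move last element 14 to root → [14, 50, 52, 39, 32, 17, 25, 38, 9, 5, 20, 12]
14 vs larger child 52 at index 2, swap → [52, 50, 14, 39, 32, 17, 25, 38, 9, 5, 20, 12]
14 vs larger child 25 at index 6, swap → [52, 50, 25, 39, 32, 17, 14, 38, 9, 5, 20, 12]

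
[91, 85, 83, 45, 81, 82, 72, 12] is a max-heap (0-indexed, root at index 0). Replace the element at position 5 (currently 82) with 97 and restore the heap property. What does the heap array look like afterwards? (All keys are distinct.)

[97, 85, 91, 45, 81, 83, 72, 12]

set index 5 from 82 to 97 → [91, 85, 83, 45, 81, 97, 72, 12]
97 > parent 83 at index 2, swap → [91, 85, 97, 45, 81, 83, 72, 12]
97 > parent 91 at index 0, swap → [97, 85, 91, 45, 81, 83, 72, 12]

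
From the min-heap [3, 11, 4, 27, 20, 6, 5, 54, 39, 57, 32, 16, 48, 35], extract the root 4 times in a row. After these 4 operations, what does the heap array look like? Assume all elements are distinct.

extract-min #1 returns 3:
  remove root 3; move last element 35 to root → [35, 11, 4, 27, 20, 6, 5, 54, 39, 57, 32, 16, 48]
  35 vs smaller child 4 at index 2, swap → [4, 11, 35, 27, 20, 6, 5, 54, 39, 57, 32, 16, 48]
  35 vs smaller child 5 at index 6, swap → [4, 11, 5, 27, 20, 6, 35, 54, 39, 57, 32, 16, 48]
extract-min #2 returns 4:
  remove root 4; move last element 48 to root → [48, 11, 5, 27, 20, 6, 35, 54, 39, 57, 32, 16]
  48 vs smaller child 5 at index 2, swap → [5, 11, 48, 27, 20, 6, 35, 54, 39, 57, 32, 16]
  48 vs smaller child 6 at index 5, swap → [5, 11, 6, 27, 20, 48, 35, 54, 39, 57, 32, 16]
  48 vs only child 16 at index 11, swap → [5, 11, 6, 27, 20, 16, 35, 54, 39, 57, 32, 48]
extract-min #3 returns 5:
  remove root 5; move last element 48 to root → [48, 11, 6, 27, 20, 16, 35, 54, 39, 57, 32]
  48 vs smaller child 6 at index 2, swap → [6, 11, 48, 27, 20, 16, 35, 54, 39, 57, 32]
  48 vs smaller child 16 at index 5, swap → [6, 11, 16, 27, 20, 48, 35, 54, 39, 57, 32]
extract-min #4 returns 6:
  remove root 6; move last element 32 to root → [32, 11, 16, 27, 20, 48, 35, 54, 39, 57]
  32 vs smaller child 11 at index 1, swap → [11, 32, 16, 27, 20, 48, 35, 54, 39, 57]
  32 vs smaller child 20 at index 4, swap → [11, 20, 16, 27, 32, 48, 35, 54, 39, 57]

[11, 20, 16, 27, 32, 48, 35, 54, 39, 57]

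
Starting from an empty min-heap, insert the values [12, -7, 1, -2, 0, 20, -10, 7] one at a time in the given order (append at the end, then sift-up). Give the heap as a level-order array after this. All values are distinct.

[-10, -2, -7, 7, 0, 20, 1, 12]

Insert 12:
  append 12 at index 0 → [12] (no swap needed)
Insert -7:
  append -7 at index 1 → [12, -7]
  -7 < parent 12 at index 0, swap → [-7, 12]
Insert 1:
  append 1 at index 2 → [-7, 12, 1] (no swap needed)
Insert -2:
  append -2 at index 3 → [-7, 12, 1, -2]
  -2 < parent 12 at index 1, swap → [-7, -2, 1, 12]
Insert 0:
  append 0 at index 4 → [-7, -2, 1, 12, 0] (no swap needed)
Insert 20:
  append 20 at index 5 → [-7, -2, 1, 12, 0, 20] (no swap needed)
Insert -10:
  append -10 at index 6 → [-7, -2, 1, 12, 0, 20, -10]
  -10 < parent 1 at index 2, swap → [-7, -2, -10, 12, 0, 20, 1]
  -10 < parent -7 at index 0, swap → [-10, -2, -7, 12, 0, 20, 1]
Insert 7:
  append 7 at index 7 → [-10, -2, -7, 12, 0, 20, 1, 7]
  7 < parent 12 at index 3, swap → [-10, -2, -7, 7, 0, 20, 1, 12]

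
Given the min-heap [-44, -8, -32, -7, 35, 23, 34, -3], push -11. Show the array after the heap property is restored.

[-44, -11, -32, -8, 35, 23, 34, -3, -7]

append -11 at index 8 → [-44, -8, -32, -7, 35, 23, 34, -3, -11]
-11 < parent -7 at index 3, swap → [-44, -8, -32, -11, 35, 23, 34, -3, -7]
-11 < parent -8 at index 1, swap → [-44, -11, -32, -8, 35, 23, 34, -3, -7]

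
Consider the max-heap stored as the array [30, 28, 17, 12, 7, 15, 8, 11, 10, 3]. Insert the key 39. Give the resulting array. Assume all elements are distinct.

[39, 30, 17, 12, 28, 15, 8, 11, 10, 3, 7]

append 39 at index 10 → [30, 28, 17, 12, 7, 15, 8, 11, 10, 3, 39]
39 > parent 7 at index 4, swap → [30, 28, 17, 12, 39, 15, 8, 11, 10, 3, 7]
39 > parent 28 at index 1, swap → [30, 39, 17, 12, 28, 15, 8, 11, 10, 3, 7]
39 > parent 30 at index 0, swap → [39, 30, 17, 12, 28, 15, 8, 11, 10, 3, 7]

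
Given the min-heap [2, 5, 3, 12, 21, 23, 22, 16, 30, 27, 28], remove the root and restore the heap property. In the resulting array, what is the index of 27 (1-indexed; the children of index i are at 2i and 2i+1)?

remove root 2; move last element 28 to root → [28, 5, 3, 12, 21, 23, 22, 16, 30, 27]
28 vs smaller child 3 at index 3, swap → [3, 5, 28, 12, 21, 23, 22, 16, 30, 27]
28 vs smaller child 22 at index 7, swap → [3, 5, 22, 12, 21, 23, 28, 16, 30, 27]
resulting array: [3, 5, 22, 12, 21, 23, 28, 16, 30, 27]

10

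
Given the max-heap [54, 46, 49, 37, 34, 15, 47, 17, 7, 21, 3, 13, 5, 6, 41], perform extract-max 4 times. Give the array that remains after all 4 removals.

extract-max #1 returns 54:
  remove root 54; move last element 41 to root → [41, 46, 49, 37, 34, 15, 47, 17, 7, 21, 3, 13, 5, 6]
  41 vs larger child 49 at index 2, swap → [49, 46, 41, 37, 34, 15, 47, 17, 7, 21, 3, 13, 5, 6]
  41 vs larger child 47 at index 6, swap → [49, 46, 47, 37, 34, 15, 41, 17, 7, 21, 3, 13, 5, 6]
extract-max #2 returns 49:
  remove root 49; move last element 6 to root → [6, 46, 47, 37, 34, 15, 41, 17, 7, 21, 3, 13, 5]
  6 vs larger child 47 at index 2, swap → [47, 46, 6, 37, 34, 15, 41, 17, 7, 21, 3, 13, 5]
  6 vs larger child 41 at index 6, swap → [47, 46, 41, 37, 34, 15, 6, 17, 7, 21, 3, 13, 5]
extract-max #3 returns 47:
  remove root 47; move last element 5 to root → [5, 46, 41, 37, 34, 15, 6, 17, 7, 21, 3, 13]
  5 vs larger child 46 at index 1, swap → [46, 5, 41, 37, 34, 15, 6, 17, 7, 21, 3, 13]
  5 vs larger child 37 at index 3, swap → [46, 37, 41, 5, 34, 15, 6, 17, 7, 21, 3, 13]
  5 vs larger child 17 at index 7, swap → [46, 37, 41, 17, 34, 15, 6, 5, 7, 21, 3, 13]
extract-max #4 returns 46:
  remove root 46; move last element 13 to root → [13, 37, 41, 17, 34, 15, 6, 5, 7, 21, 3]
  13 vs larger child 41 at index 2, swap → [41, 37, 13, 17, 34, 15, 6, 5, 7, 21, 3]
  13 vs larger child 15 at index 5, swap → [41, 37, 15, 17, 34, 13, 6, 5, 7, 21, 3]

[41, 37, 15, 17, 34, 13, 6, 5, 7, 21, 3]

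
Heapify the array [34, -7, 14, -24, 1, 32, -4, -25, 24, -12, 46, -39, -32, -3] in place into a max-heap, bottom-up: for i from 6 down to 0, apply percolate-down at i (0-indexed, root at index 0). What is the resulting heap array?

sift down from index 6:
  -4 vs only child -3 at index 13, swap → [34, -7, 14, -24, 1, 32, -3, -25, 24, -12, 46, -39, -32, -4]
sift down from index 5: already satisfies heap property
sift down from index 4:
  1 vs larger child 46 at index 10, swap → [34, -7, 14, -24, 46, 32, -3, -25, 24, -12, 1, -39, -32, -4]
sift down from index 3:
  -24 vs larger child 24 at index 8, swap → [34, -7, 14, 24, 46, 32, -3, -25, -24, -12, 1, -39, -32, -4]
sift down from index 2:
  14 vs larger child 32 at index 5, swap → [34, -7, 32, 24, 46, 14, -3, -25, -24, -12, 1, -39, -32, -4]
sift down from index 1:
  -7 vs larger child 46 at index 4, swap → [34, 46, 32, 24, -7, 14, -3, -25, -24, -12, 1, -39, -32, -4]
  -7 vs larger child 1 at index 10, swap → [34, 46, 32, 24, 1, 14, -3, -25, -24, -12, -7, -39, -32, -4]
sift down from index 0:
  34 vs larger child 46 at index 1, swap → [46, 34, 32, 24, 1, 14, -3, -25, -24, -12, -7, -39, -32, -4]

[46, 34, 32, 24, 1, 14, -3, -25, -24, -12, -7, -39, -32, -4]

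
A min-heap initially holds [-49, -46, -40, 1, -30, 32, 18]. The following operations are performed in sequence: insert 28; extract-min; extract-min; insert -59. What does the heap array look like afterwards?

[-59, -30, -40, 1, 28, 32, 18]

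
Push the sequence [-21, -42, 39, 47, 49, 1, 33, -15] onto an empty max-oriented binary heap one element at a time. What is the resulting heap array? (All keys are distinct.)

Insert -21:
  append -21 at index 0 → [-21] (no swap needed)
Insert -42:
  append -42 at index 1 → [-21, -42] (no swap needed)
Insert 39:
  append 39 at index 2 → [-21, -42, 39]
  39 > parent -21 at index 0, swap → [39, -42, -21]
Insert 47:
  append 47 at index 3 → [39, -42, -21, 47]
  47 > parent -42 at index 1, swap → [39, 47, -21, -42]
  47 > parent 39 at index 0, swap → [47, 39, -21, -42]
Insert 49:
  append 49 at index 4 → [47, 39, -21, -42, 49]
  49 > parent 39 at index 1, swap → [47, 49, -21, -42, 39]
  49 > parent 47 at index 0, swap → [49, 47, -21, -42, 39]
Insert 1:
  append 1 at index 5 → [49, 47, -21, -42, 39, 1]
  1 > parent -21 at index 2, swap → [49, 47, 1, -42, 39, -21]
Insert 33:
  append 33 at index 6 → [49, 47, 1, -42, 39, -21, 33]
  33 > parent 1 at index 2, swap → [49, 47, 33, -42, 39, -21, 1]
Insert -15:
  append -15 at index 7 → [49, 47, 33, -42, 39, -21, 1, -15]
  -15 > parent -42 at index 3, swap → [49, 47, 33, -15, 39, -21, 1, -42]

[49, 47, 33, -15, 39, -21, 1, -42]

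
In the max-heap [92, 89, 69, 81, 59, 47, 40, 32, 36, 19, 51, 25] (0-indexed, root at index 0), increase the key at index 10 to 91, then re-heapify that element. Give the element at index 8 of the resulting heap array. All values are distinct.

36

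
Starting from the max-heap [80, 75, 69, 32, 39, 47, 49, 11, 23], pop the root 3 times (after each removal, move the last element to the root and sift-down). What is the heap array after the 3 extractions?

extract-max #1 returns 80:
  remove root 80; move last element 23 to root → [23, 75, 69, 32, 39, 47, 49, 11]
  23 vs larger child 75 at index 1, swap → [75, 23, 69, 32, 39, 47, 49, 11]
  23 vs larger child 39 at index 4, swap → [75, 39, 69, 32, 23, 47, 49, 11]
extract-max #2 returns 75:
  remove root 75; move last element 11 to root → [11, 39, 69, 32, 23, 47, 49]
  11 vs larger child 69 at index 2, swap → [69, 39, 11, 32, 23, 47, 49]
  11 vs larger child 49 at index 6, swap → [69, 39, 49, 32, 23, 47, 11]
extract-max #3 returns 69:
  remove root 69; move last element 11 to root → [11, 39, 49, 32, 23, 47]
  11 vs larger child 49 at index 2, swap → [49, 39, 11, 32, 23, 47]
  11 vs only child 47 at index 5, swap → [49, 39, 47, 32, 23, 11]

[49, 39, 47, 32, 23, 11]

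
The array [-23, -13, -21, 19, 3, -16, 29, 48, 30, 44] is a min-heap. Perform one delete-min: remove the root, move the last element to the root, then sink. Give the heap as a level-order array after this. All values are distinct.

[-21, -13, -16, 19, 3, 44, 29, 48, 30]

remove root -23; move last element 44 to root → [44, -13, -21, 19, 3, -16, 29, 48, 30]
44 vs smaller child -21 at index 2, swap → [-21, -13, 44, 19, 3, -16, 29, 48, 30]
44 vs smaller child -16 at index 5, swap → [-21, -13, -16, 19, 3, 44, 29, 48, 30]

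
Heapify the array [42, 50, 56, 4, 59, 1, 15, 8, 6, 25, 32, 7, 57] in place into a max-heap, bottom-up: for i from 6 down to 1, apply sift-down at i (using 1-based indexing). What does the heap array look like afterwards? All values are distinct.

[59, 50, 57, 8, 42, 56, 15, 4, 6, 25, 32, 7, 1]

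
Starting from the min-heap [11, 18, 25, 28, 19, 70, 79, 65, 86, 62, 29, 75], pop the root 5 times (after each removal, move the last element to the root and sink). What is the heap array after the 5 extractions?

[29, 65, 62, 75, 86, 70, 79]

extract-min #1 returns 11:
  remove root 11; move last element 75 to root → [75, 18, 25, 28, 19, 70, 79, 65, 86, 62, 29]
  75 vs smaller child 18 at index 1, swap → [18, 75, 25, 28, 19, 70, 79, 65, 86, 62, 29]
  75 vs smaller child 19 at index 4, swap → [18, 19, 25, 28, 75, 70, 79, 65, 86, 62, 29]
  75 vs smaller child 29 at index 10, swap → [18, 19, 25, 28, 29, 70, 79, 65, 86, 62, 75]
extract-min #2 returns 18:
  remove root 18; move last element 75 to root → [75, 19, 25, 28, 29, 70, 79, 65, 86, 62]
  75 vs smaller child 19 at index 1, swap → [19, 75, 25, 28, 29, 70, 79, 65, 86, 62]
  75 vs smaller child 28 at index 3, swap → [19, 28, 25, 75, 29, 70, 79, 65, 86, 62]
  75 vs smaller child 65 at index 7, swap → [19, 28, 25, 65, 29, 70, 79, 75, 86, 62]
extract-min #3 returns 19:
  remove root 19; move last element 62 to root → [62, 28, 25, 65, 29, 70, 79, 75, 86]
  62 vs smaller child 25 at index 2, swap → [25, 28, 62, 65, 29, 70, 79, 75, 86]
extract-min #4 returns 25:
  remove root 25; move last element 86 to root → [86, 28, 62, 65, 29, 70, 79, 75]
  86 vs smaller child 28 at index 1, swap → [28, 86, 62, 65, 29, 70, 79, 75]
  86 vs smaller child 29 at index 4, swap → [28, 29, 62, 65, 86, 70, 79, 75]
extract-min #5 returns 28:
  remove root 28; move last element 75 to root → [75, 29, 62, 65, 86, 70, 79]
  75 vs smaller child 29 at index 1, swap → [29, 75, 62, 65, 86, 70, 79]
  75 vs smaller child 65 at index 3, swap → [29, 65, 62, 75, 86, 70, 79]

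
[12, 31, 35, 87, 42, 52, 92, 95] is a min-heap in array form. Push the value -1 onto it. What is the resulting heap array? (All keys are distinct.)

append -1 at index 8 → [12, 31, 35, 87, 42, 52, 92, 95, -1]
-1 < parent 87 at index 3, swap → [12, 31, 35, -1, 42, 52, 92, 95, 87]
-1 < parent 31 at index 1, swap → [12, -1, 35, 31, 42, 52, 92, 95, 87]
-1 < parent 12 at index 0, swap → [-1, 12, 35, 31, 42, 52, 92, 95, 87]

[-1, 12, 35, 31, 42, 52, 92, 95, 87]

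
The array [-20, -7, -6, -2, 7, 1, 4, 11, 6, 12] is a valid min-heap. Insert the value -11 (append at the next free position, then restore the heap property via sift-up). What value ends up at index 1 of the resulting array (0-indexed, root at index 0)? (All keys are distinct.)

append -11 at index 10 → [-20, -7, -6, -2, 7, 1, 4, 11, 6, 12, -11]
-11 < parent 7 at index 4, swap → [-20, -7, -6, -2, -11, 1, 4, 11, 6, 12, 7]
-11 < parent -7 at index 1, swap → [-20, -11, -6, -2, -7, 1, 4, 11, 6, 12, 7]
resulting array: [-20, -11, -6, -2, -7, 1, 4, 11, 6, 12, 7]

-11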